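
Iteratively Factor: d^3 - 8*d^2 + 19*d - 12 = (d - 1)*(d^2 - 7*d + 12) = (d - 3)*(d - 1)*(d - 4)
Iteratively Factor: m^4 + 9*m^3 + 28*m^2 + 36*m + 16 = (m + 1)*(m^3 + 8*m^2 + 20*m + 16) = (m + 1)*(m + 2)*(m^2 + 6*m + 8) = (m + 1)*(m + 2)^2*(m + 4)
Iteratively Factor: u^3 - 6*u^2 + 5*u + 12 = (u - 4)*(u^2 - 2*u - 3) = (u - 4)*(u + 1)*(u - 3)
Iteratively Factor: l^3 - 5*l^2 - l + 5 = (l - 5)*(l^2 - 1) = (l - 5)*(l - 1)*(l + 1)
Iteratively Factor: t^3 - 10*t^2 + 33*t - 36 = (t - 3)*(t^2 - 7*t + 12) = (t - 3)^2*(t - 4)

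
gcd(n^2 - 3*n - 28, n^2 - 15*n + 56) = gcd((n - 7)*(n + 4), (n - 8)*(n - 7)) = n - 7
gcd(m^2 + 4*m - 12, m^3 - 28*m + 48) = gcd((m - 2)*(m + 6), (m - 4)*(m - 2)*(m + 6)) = m^2 + 4*m - 12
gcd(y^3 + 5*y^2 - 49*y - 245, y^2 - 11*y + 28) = y - 7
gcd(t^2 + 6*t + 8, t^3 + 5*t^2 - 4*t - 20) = t + 2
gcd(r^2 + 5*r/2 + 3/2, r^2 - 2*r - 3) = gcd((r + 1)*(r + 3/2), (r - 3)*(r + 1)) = r + 1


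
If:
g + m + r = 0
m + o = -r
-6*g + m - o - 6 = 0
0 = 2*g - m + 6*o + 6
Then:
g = 0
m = 6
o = 0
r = -6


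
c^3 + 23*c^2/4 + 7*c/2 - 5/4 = (c - 1/4)*(c + 1)*(c + 5)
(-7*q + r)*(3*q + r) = -21*q^2 - 4*q*r + r^2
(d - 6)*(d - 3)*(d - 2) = d^3 - 11*d^2 + 36*d - 36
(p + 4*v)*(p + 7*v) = p^2 + 11*p*v + 28*v^2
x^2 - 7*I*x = x*(x - 7*I)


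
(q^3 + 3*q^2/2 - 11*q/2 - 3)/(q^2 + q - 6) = q + 1/2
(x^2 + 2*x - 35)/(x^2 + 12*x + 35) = (x - 5)/(x + 5)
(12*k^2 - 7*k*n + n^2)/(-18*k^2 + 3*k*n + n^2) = (-4*k + n)/(6*k + n)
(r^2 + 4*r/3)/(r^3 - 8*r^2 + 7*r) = (r + 4/3)/(r^2 - 8*r + 7)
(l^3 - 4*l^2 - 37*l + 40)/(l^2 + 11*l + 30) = (l^2 - 9*l + 8)/(l + 6)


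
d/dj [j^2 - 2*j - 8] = 2*j - 2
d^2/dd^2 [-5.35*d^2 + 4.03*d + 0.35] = -10.7000000000000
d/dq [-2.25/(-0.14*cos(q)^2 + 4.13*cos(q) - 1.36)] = (0.63*cos(q) - 9.2925)*sin(q)/(0.14*cos(q)^2 - 4.13*cos(q) + 1.36)^2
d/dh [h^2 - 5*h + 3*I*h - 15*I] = 2*h - 5 + 3*I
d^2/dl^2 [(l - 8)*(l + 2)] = 2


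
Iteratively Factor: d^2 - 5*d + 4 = (d - 4)*(d - 1)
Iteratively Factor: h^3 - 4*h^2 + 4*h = (h - 2)*(h^2 - 2*h) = (h - 2)^2*(h)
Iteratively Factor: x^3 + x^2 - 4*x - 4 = (x + 2)*(x^2 - x - 2) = (x - 2)*(x + 2)*(x + 1)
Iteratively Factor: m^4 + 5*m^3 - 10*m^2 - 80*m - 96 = (m + 3)*(m^3 + 2*m^2 - 16*m - 32) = (m + 2)*(m + 3)*(m^2 - 16) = (m + 2)*(m + 3)*(m + 4)*(m - 4)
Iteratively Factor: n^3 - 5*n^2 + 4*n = (n - 1)*(n^2 - 4*n) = (n - 4)*(n - 1)*(n)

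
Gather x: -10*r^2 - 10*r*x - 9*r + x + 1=-10*r^2 - 9*r + x*(1 - 10*r) + 1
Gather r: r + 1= r + 1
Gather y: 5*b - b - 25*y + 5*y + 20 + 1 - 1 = 4*b - 20*y + 20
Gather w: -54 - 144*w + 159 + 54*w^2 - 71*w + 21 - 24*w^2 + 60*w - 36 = 30*w^2 - 155*w + 90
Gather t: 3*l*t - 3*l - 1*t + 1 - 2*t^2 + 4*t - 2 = -3*l - 2*t^2 + t*(3*l + 3) - 1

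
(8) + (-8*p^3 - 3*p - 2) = -8*p^3 - 3*p + 6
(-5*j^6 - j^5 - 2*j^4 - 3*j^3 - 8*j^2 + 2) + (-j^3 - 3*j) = -5*j^6 - j^5 - 2*j^4 - 4*j^3 - 8*j^2 - 3*j + 2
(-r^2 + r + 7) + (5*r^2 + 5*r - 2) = 4*r^2 + 6*r + 5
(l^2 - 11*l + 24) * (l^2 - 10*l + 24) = l^4 - 21*l^3 + 158*l^2 - 504*l + 576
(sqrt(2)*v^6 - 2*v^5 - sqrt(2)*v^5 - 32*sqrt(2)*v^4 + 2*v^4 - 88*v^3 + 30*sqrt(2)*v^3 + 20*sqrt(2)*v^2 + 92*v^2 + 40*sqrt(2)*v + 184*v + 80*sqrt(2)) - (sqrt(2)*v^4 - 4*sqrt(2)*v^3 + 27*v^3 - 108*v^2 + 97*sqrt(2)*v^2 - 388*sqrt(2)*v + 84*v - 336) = sqrt(2)*v^6 - 2*v^5 - sqrt(2)*v^5 - 33*sqrt(2)*v^4 + 2*v^4 - 115*v^3 + 34*sqrt(2)*v^3 - 77*sqrt(2)*v^2 + 200*v^2 + 100*v + 428*sqrt(2)*v + 80*sqrt(2) + 336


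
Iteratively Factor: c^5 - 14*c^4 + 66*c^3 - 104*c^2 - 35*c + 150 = (c - 5)*(c^4 - 9*c^3 + 21*c^2 + c - 30) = (c - 5)^2*(c^3 - 4*c^2 + c + 6) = (c - 5)^2*(c - 3)*(c^2 - c - 2) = (c - 5)^2*(c - 3)*(c + 1)*(c - 2)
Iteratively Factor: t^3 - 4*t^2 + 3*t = (t)*(t^2 - 4*t + 3) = t*(t - 3)*(t - 1)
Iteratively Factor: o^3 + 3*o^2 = (o)*(o^2 + 3*o) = o^2*(o + 3)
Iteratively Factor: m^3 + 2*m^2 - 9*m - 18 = (m - 3)*(m^2 + 5*m + 6) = (m - 3)*(m + 3)*(m + 2)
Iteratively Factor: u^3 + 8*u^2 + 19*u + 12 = (u + 4)*(u^2 + 4*u + 3) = (u + 1)*(u + 4)*(u + 3)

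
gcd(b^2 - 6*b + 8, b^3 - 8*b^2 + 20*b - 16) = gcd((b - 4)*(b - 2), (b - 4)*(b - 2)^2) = b^2 - 6*b + 8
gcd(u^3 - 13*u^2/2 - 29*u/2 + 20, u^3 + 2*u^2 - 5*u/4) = u + 5/2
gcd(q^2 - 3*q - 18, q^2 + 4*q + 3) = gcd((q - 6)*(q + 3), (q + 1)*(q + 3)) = q + 3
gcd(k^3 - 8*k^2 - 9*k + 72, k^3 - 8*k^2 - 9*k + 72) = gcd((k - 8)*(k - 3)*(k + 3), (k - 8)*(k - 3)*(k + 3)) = k^3 - 8*k^2 - 9*k + 72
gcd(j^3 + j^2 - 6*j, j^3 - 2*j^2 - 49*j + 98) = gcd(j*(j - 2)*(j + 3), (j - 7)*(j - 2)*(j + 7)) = j - 2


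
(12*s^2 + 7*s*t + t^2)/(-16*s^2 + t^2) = (-3*s - t)/(4*s - t)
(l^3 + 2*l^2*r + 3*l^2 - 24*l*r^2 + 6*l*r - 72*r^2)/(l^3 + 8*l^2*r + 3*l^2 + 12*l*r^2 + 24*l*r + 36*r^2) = (l - 4*r)/(l + 2*r)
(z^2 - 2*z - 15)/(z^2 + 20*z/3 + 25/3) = 3*(z^2 - 2*z - 15)/(3*z^2 + 20*z + 25)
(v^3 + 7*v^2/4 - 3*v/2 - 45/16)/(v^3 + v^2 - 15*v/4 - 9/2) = (v - 5/4)/(v - 2)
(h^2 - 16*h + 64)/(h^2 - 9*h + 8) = (h - 8)/(h - 1)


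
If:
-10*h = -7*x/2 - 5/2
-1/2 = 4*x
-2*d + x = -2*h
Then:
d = 23/160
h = 33/160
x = -1/8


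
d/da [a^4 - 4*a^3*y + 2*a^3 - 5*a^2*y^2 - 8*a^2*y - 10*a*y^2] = 4*a^3 - 12*a^2*y + 6*a^2 - 10*a*y^2 - 16*a*y - 10*y^2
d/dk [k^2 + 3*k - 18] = 2*k + 3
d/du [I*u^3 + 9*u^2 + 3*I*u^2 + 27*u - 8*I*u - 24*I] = 3*I*u^2 + 6*u*(3 + I) + 27 - 8*I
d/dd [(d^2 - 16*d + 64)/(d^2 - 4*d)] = 4*(3*d^2 - 32*d + 64)/(d^2*(d^2 - 8*d + 16))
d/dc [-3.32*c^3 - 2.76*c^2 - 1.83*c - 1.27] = -9.96*c^2 - 5.52*c - 1.83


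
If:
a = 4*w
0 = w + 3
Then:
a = -12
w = -3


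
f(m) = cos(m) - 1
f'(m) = -sin(m)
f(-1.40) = -0.83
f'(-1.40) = 0.99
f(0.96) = -0.43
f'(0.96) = -0.82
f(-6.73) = -0.10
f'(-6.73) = 0.43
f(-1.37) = -0.80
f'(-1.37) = 0.98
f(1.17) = -0.61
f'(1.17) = -0.92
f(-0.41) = -0.08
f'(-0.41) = 0.40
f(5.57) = -0.24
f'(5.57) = 0.65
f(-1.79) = -1.22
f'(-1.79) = 0.98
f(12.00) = -0.16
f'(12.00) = 0.54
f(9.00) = -1.91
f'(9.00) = -0.41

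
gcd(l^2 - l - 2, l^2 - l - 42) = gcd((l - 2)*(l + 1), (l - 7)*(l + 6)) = 1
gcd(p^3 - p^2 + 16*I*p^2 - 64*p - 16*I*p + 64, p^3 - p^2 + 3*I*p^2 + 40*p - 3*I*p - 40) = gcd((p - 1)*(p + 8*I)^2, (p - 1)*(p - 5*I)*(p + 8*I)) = p^2 + p*(-1 + 8*I) - 8*I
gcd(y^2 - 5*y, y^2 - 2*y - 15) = y - 5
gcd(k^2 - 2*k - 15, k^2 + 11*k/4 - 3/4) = k + 3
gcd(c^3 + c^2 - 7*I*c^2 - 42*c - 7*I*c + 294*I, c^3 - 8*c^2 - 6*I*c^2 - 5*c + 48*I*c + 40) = 1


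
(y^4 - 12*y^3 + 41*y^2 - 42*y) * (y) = y^5 - 12*y^4 + 41*y^3 - 42*y^2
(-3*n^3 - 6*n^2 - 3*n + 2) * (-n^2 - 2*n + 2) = 3*n^5 + 12*n^4 + 9*n^3 - 8*n^2 - 10*n + 4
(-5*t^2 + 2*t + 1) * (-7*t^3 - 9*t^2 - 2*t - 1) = 35*t^5 + 31*t^4 - 15*t^3 - 8*t^2 - 4*t - 1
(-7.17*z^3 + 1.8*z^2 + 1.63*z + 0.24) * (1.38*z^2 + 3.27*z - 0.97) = -9.8946*z^5 - 20.9619*z^4 + 15.0903*z^3 + 3.9153*z^2 - 0.7963*z - 0.2328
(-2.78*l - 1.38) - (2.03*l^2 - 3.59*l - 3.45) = -2.03*l^2 + 0.81*l + 2.07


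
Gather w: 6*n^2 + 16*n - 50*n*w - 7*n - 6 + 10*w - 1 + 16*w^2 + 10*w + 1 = 6*n^2 + 9*n + 16*w^2 + w*(20 - 50*n) - 6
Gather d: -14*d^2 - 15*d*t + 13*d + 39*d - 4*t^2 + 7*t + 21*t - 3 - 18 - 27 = -14*d^2 + d*(52 - 15*t) - 4*t^2 + 28*t - 48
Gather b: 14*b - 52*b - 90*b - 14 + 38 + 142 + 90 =256 - 128*b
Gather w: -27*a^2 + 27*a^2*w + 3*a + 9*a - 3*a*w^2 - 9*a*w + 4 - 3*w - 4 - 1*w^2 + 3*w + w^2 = -27*a^2 - 3*a*w^2 + 12*a + w*(27*a^2 - 9*a)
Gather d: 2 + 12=14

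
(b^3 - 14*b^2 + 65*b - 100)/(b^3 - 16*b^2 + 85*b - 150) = (b - 4)/(b - 6)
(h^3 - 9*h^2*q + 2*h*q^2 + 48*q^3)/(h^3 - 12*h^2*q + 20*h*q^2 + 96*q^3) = (-h + 3*q)/(-h + 6*q)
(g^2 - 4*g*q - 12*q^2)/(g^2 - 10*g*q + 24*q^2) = (-g - 2*q)/(-g + 4*q)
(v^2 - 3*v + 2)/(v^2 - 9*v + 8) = (v - 2)/(v - 8)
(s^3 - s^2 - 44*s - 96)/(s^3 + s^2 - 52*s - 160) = (s + 3)/(s + 5)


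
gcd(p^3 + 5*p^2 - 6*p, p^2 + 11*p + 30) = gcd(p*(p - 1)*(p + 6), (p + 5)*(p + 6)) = p + 6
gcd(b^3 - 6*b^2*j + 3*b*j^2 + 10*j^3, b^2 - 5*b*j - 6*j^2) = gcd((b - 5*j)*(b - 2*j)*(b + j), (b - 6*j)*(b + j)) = b + j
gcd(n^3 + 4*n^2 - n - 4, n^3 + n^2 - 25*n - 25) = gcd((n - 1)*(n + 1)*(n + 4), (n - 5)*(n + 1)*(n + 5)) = n + 1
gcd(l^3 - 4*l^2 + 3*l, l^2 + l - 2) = l - 1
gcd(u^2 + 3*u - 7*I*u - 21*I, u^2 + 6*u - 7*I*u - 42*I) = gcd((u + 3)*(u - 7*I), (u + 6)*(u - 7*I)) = u - 7*I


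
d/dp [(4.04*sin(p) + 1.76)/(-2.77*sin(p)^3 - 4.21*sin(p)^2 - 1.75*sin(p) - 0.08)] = (22.3816*sin(p)^3 + 31.634*sin(p)^2 + 14.8192*sin(p) + 2.7568)*cos(p)/(7.6729*sin(p)^6 + 23.3234*sin(p)^5 + 27.4191*sin(p)^4 + 15.1782*sin(p)^3 + 3.7361*sin(p)^2 + 0.28*sin(p) + 0.0064)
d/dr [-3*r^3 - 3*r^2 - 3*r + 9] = -9*r^2 - 6*r - 3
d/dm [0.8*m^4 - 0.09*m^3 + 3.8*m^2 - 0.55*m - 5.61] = 3.2*m^3 - 0.27*m^2 + 7.6*m - 0.55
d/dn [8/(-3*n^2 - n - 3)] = 8*(6*n + 1)/(3*n^2 + n + 3)^2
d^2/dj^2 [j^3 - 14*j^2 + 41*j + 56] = 6*j - 28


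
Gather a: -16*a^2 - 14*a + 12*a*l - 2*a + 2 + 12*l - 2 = -16*a^2 + a*(12*l - 16) + 12*l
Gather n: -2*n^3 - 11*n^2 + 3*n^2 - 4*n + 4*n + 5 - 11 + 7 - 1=-2*n^3 - 8*n^2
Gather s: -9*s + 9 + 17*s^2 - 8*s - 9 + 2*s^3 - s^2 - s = 2*s^3 + 16*s^2 - 18*s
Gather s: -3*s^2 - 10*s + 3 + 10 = -3*s^2 - 10*s + 13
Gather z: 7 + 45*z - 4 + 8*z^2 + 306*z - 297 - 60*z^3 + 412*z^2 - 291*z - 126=-60*z^3 + 420*z^2 + 60*z - 420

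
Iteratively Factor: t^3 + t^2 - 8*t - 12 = (t + 2)*(t^2 - t - 6) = (t + 2)^2*(t - 3)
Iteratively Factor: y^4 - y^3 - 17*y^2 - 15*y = (y)*(y^3 - y^2 - 17*y - 15) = y*(y - 5)*(y^2 + 4*y + 3) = y*(y - 5)*(y + 1)*(y + 3)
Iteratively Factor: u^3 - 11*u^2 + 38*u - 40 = (u - 2)*(u^2 - 9*u + 20) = (u - 5)*(u - 2)*(u - 4)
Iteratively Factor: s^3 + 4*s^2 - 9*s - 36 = (s + 4)*(s^2 - 9) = (s - 3)*(s + 4)*(s + 3)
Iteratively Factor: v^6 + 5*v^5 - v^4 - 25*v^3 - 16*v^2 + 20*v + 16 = (v + 1)*(v^5 + 4*v^4 - 5*v^3 - 20*v^2 + 4*v + 16) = (v - 2)*(v + 1)*(v^4 + 6*v^3 + 7*v^2 - 6*v - 8) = (v - 2)*(v + 1)^2*(v^3 + 5*v^2 + 2*v - 8) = (v - 2)*(v - 1)*(v + 1)^2*(v^2 + 6*v + 8) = (v - 2)*(v - 1)*(v + 1)^2*(v + 2)*(v + 4)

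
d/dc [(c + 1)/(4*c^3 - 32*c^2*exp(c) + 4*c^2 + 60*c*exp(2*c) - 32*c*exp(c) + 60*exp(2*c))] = (4*c*exp(c) - c - 15*exp(2*c) + 4*exp(c))/(2*(c^4 - 16*c^3*exp(c) + 94*c^2*exp(2*c) - 240*c*exp(3*c) + 225*exp(4*c)))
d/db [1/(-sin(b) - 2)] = cos(b)/(sin(b) + 2)^2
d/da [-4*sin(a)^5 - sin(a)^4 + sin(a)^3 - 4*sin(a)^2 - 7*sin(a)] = (-20*sin(a)^4 - 4*sin(a)^3 + 3*sin(a)^2 - 8*sin(a) - 7)*cos(a)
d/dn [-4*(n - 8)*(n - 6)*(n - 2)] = -12*n^2 + 128*n - 304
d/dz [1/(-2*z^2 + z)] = (4*z - 1)/(z^2*(2*z - 1)^2)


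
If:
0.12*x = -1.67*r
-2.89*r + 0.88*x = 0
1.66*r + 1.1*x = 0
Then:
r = 0.00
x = 0.00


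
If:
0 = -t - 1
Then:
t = -1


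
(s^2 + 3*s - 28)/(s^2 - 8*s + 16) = (s + 7)/(s - 4)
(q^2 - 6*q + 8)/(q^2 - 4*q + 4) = (q - 4)/(q - 2)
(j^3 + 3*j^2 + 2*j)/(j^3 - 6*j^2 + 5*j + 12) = j*(j + 2)/(j^2 - 7*j + 12)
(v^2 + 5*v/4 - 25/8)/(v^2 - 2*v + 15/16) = 2*(2*v + 5)/(4*v - 3)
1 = 1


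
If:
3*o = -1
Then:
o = -1/3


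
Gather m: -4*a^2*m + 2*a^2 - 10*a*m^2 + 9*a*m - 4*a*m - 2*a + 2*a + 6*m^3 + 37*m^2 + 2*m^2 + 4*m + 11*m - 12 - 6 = 2*a^2 + 6*m^3 + m^2*(39 - 10*a) + m*(-4*a^2 + 5*a + 15) - 18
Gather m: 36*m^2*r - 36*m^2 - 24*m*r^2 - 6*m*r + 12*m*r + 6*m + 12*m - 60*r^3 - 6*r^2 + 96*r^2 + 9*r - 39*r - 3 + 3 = m^2*(36*r - 36) + m*(-24*r^2 + 6*r + 18) - 60*r^3 + 90*r^2 - 30*r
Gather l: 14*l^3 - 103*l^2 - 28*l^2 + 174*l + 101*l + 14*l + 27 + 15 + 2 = 14*l^3 - 131*l^2 + 289*l + 44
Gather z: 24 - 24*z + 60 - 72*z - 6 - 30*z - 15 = 63 - 126*z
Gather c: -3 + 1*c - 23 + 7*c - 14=8*c - 40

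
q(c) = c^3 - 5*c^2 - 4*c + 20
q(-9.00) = -1078.00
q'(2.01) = -11.98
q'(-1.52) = 18.13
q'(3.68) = -0.17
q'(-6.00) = 164.00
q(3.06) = -10.41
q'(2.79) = -8.55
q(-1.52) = 11.02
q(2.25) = -2.92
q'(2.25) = -11.31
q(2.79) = -8.36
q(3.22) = -11.34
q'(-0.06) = -3.39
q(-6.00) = -352.00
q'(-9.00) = 329.00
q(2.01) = -0.12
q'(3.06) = -6.51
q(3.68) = -12.60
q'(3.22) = -5.09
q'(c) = 3*c^2 - 10*c - 4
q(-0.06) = 20.22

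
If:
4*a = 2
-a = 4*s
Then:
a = 1/2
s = -1/8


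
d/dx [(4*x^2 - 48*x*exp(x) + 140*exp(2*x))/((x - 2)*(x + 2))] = 8*(-6*x^3*exp(x) + 35*x^2*exp(2*x) + 6*x^2*exp(x) - 35*x*exp(2*x) + 24*x*exp(x) - 4*x - 140*exp(2*x) + 24*exp(x))/(x^4 - 8*x^2 + 16)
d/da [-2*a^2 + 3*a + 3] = 3 - 4*a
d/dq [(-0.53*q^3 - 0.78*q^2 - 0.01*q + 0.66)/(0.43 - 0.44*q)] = (0.4664*q^3 - 0.3405*q^2 - 0.6708*q + 0.2861)/(0.1936*q^2 - 0.3784*q + 0.1849)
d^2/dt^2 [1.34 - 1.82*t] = 0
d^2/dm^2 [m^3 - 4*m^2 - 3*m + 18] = 6*m - 8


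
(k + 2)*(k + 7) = k^2 + 9*k + 14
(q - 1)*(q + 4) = q^2 + 3*q - 4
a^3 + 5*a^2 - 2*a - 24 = (a - 2)*(a + 3)*(a + 4)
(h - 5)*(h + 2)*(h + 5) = h^3 + 2*h^2 - 25*h - 50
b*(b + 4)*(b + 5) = b^3 + 9*b^2 + 20*b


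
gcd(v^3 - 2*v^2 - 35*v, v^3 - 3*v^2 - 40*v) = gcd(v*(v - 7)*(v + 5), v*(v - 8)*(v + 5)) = v^2 + 5*v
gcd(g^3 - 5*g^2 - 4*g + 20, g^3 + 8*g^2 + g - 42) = g - 2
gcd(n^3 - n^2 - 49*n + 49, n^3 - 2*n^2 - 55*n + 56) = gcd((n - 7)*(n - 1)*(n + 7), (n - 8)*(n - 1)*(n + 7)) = n^2 + 6*n - 7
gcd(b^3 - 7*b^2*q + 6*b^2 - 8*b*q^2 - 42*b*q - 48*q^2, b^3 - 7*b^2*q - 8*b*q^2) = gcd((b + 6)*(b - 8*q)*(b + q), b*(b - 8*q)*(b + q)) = -b^2 + 7*b*q + 8*q^2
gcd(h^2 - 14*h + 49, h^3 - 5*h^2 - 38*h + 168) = h - 7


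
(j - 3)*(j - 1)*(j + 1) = j^3 - 3*j^2 - j + 3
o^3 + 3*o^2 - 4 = (o - 1)*(o + 2)^2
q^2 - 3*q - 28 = (q - 7)*(q + 4)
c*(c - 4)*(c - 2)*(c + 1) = c^4 - 5*c^3 + 2*c^2 + 8*c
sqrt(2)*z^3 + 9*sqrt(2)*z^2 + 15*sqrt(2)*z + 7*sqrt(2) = (z + 1)*(z + 7)*(sqrt(2)*z + sqrt(2))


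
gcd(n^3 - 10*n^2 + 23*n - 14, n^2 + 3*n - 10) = n - 2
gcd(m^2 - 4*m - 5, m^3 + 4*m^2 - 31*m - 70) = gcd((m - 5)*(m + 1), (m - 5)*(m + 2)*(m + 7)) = m - 5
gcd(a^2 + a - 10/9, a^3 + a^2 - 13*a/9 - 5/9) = a + 5/3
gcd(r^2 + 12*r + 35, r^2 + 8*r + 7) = r + 7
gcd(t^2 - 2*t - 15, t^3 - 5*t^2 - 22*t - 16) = 1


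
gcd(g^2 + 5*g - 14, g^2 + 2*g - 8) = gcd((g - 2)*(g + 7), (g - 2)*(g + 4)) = g - 2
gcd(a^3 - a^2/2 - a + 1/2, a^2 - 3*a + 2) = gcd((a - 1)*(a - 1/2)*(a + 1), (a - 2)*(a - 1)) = a - 1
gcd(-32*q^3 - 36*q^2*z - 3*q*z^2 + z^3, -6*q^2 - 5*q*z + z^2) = q + z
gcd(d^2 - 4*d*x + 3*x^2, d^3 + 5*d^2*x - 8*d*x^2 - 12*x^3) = 1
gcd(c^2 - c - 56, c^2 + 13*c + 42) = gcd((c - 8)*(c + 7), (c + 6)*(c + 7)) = c + 7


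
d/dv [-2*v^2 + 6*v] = 6 - 4*v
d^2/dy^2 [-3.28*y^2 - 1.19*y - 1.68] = -6.56000000000000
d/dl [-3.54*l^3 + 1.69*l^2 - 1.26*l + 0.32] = -10.62*l^2 + 3.38*l - 1.26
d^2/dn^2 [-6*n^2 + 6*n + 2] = -12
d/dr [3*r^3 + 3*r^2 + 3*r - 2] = 9*r^2 + 6*r + 3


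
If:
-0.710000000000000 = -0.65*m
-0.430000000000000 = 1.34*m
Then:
No Solution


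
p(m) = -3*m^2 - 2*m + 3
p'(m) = -6*m - 2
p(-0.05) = 3.09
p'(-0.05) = -1.70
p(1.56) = -7.42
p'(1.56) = -11.36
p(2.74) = -25.00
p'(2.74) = -18.44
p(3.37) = -37.81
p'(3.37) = -22.22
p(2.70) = -24.27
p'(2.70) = -18.20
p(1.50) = -6.75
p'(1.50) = -11.00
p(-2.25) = -7.69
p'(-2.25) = 11.50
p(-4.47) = -48.00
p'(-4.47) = 24.82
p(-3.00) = -18.00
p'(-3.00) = 16.00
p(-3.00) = -18.00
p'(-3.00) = 16.00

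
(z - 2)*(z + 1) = z^2 - z - 2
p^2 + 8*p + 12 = (p + 2)*(p + 6)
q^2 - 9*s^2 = (q - 3*s)*(q + 3*s)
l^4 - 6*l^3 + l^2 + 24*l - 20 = (l - 5)*(l - 2)*(l - 1)*(l + 2)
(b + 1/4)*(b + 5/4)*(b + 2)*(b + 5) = b^4 + 17*b^3/2 + 333*b^2/16 + 275*b/16 + 25/8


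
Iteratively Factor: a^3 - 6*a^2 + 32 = (a + 2)*(a^2 - 8*a + 16) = (a - 4)*(a + 2)*(a - 4)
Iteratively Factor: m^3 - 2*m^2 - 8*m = (m - 4)*(m^2 + 2*m) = m*(m - 4)*(m + 2)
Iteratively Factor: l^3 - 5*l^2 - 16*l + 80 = (l - 4)*(l^2 - l - 20) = (l - 5)*(l - 4)*(l + 4)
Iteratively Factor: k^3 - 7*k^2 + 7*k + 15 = (k + 1)*(k^2 - 8*k + 15) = (k - 3)*(k + 1)*(k - 5)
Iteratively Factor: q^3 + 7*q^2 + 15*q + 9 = (q + 3)*(q^2 + 4*q + 3) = (q + 1)*(q + 3)*(q + 3)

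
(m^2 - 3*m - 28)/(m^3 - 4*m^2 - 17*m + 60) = (m - 7)/(m^2 - 8*m + 15)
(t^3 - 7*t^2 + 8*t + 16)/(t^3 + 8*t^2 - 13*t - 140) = (t^2 - 3*t - 4)/(t^2 + 12*t + 35)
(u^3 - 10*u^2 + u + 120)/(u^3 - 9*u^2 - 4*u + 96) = (u - 5)/(u - 4)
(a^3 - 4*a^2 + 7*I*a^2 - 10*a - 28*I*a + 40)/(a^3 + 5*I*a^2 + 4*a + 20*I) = (a - 4)/(a - 2*I)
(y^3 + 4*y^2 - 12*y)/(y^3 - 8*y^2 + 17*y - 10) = y*(y + 6)/(y^2 - 6*y + 5)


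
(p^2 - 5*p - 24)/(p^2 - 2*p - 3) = (-p^2 + 5*p + 24)/(-p^2 + 2*p + 3)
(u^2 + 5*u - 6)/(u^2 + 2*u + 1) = (u^2 + 5*u - 6)/(u^2 + 2*u + 1)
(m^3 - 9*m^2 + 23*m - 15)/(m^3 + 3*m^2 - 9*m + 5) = (m^2 - 8*m + 15)/(m^2 + 4*m - 5)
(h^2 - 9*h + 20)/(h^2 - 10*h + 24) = (h - 5)/(h - 6)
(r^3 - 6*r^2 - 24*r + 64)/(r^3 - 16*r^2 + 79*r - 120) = (r^2 + 2*r - 8)/(r^2 - 8*r + 15)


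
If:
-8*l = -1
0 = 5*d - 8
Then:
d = 8/5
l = 1/8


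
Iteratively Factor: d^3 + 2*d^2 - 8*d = (d + 4)*(d^2 - 2*d) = d*(d + 4)*(d - 2)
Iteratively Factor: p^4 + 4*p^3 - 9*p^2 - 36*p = (p + 4)*(p^3 - 9*p) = (p + 3)*(p + 4)*(p^2 - 3*p) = (p - 3)*(p + 3)*(p + 4)*(p)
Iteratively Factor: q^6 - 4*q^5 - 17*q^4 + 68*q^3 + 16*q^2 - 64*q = (q - 4)*(q^5 - 17*q^3 + 16*q) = (q - 4)*(q - 1)*(q^4 + q^3 - 16*q^2 - 16*q) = (q - 4)*(q - 1)*(q + 1)*(q^3 - 16*q) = (q - 4)*(q - 1)*(q + 1)*(q + 4)*(q^2 - 4*q) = q*(q - 4)*(q - 1)*(q + 1)*(q + 4)*(q - 4)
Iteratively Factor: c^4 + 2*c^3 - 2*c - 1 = (c + 1)*(c^3 + c^2 - c - 1) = (c - 1)*(c + 1)*(c^2 + 2*c + 1) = (c - 1)*(c + 1)^2*(c + 1)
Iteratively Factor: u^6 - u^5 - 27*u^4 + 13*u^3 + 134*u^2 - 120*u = (u)*(u^5 - u^4 - 27*u^3 + 13*u^2 + 134*u - 120) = u*(u - 2)*(u^4 + u^3 - 25*u^2 - 37*u + 60) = u*(u - 2)*(u - 1)*(u^3 + 2*u^2 - 23*u - 60) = u*(u - 5)*(u - 2)*(u - 1)*(u^2 + 7*u + 12) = u*(u - 5)*(u - 2)*(u - 1)*(u + 3)*(u + 4)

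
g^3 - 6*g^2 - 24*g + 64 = (g - 8)*(g - 2)*(g + 4)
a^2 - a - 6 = (a - 3)*(a + 2)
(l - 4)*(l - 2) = l^2 - 6*l + 8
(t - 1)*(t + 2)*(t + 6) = t^3 + 7*t^2 + 4*t - 12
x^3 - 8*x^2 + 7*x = x*(x - 7)*(x - 1)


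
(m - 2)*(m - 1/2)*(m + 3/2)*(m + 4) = m^4 + 3*m^3 - 27*m^2/4 - 19*m/2 + 6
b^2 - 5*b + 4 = (b - 4)*(b - 1)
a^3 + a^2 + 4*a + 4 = (a + 1)*(a - 2*I)*(a + 2*I)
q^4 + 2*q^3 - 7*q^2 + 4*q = q*(q - 1)^2*(q + 4)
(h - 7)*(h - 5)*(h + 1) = h^3 - 11*h^2 + 23*h + 35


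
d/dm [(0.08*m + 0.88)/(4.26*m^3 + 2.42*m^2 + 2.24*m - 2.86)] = (0.3408*m^3 + 0.1936*m^2 + 0.1792*m - (0.08*m + 0.88)*(12.78*m^2 + 4.84*m + 2.24) - 0.2288)/(4.26*m^3 + 2.42*m^2 + 2.24*m - 2.86)^2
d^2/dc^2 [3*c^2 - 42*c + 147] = 6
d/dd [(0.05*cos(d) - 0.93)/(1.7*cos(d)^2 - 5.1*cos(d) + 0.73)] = (0.085*cos(d)^2 - 3.162*cos(d) + 4.7065)*sin(d)/(2.89*cos(d)^4 - 17.34*cos(d)^3 + 28.492*cos(d)^2 - 7.446*cos(d) + 0.5329)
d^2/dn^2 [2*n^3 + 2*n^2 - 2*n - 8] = 12*n + 4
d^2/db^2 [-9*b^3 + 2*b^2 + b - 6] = 4 - 54*b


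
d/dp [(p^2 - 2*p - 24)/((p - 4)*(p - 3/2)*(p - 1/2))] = 4*(-4*p^4 + 16*p^3 + 275*p^2 - 1176*p + 864)/(16*p^6 - 192*p^5 + 856*p^4 - 1776*p^3 + 1801*p^2 - 840*p + 144)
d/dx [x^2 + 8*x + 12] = 2*x + 8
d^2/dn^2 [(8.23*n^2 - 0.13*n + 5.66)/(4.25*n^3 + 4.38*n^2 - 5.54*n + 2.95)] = (297.30875*n^6 - 14.0887499999999*n^5 + 2374.9374*n^4 + 629.499198*n^3 - 766.566456*n^2 - 1239.741312*n + 340.157162)/(76.765625*n^9 + 237.34125*n^8 - 55.59765*n^7 - 374.881803*n^6 + 401.958672*n^5 + 156.323064*n^4 - 488.568629*n^3 + 385.97151*n^2 - 144.63555*n + 25.672375)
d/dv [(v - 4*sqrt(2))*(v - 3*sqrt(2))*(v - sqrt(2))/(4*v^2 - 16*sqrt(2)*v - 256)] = (v^4 - 8*sqrt(2)*v^3 - 166*v^2 + 1072*sqrt(2)*v - 2624)/(4*(v^4 - 8*sqrt(2)*v^3 - 96*v^2 + 512*sqrt(2)*v + 4096))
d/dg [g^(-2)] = -2/g^3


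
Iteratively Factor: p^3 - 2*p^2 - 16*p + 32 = (p + 4)*(p^2 - 6*p + 8) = (p - 4)*(p + 4)*(p - 2)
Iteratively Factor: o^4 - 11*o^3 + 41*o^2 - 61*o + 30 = (o - 1)*(o^3 - 10*o^2 + 31*o - 30) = (o - 3)*(o - 1)*(o^2 - 7*o + 10) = (o - 5)*(o - 3)*(o - 1)*(o - 2)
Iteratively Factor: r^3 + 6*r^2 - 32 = (r + 4)*(r^2 + 2*r - 8) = (r - 2)*(r + 4)*(r + 4)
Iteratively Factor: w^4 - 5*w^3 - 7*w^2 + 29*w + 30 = (w - 3)*(w^3 - 2*w^2 - 13*w - 10) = (w - 3)*(w + 2)*(w^2 - 4*w - 5) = (w - 3)*(w + 1)*(w + 2)*(w - 5)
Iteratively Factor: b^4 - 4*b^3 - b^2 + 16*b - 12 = (b + 2)*(b^3 - 6*b^2 + 11*b - 6) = (b - 1)*(b + 2)*(b^2 - 5*b + 6) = (b - 3)*(b - 1)*(b + 2)*(b - 2)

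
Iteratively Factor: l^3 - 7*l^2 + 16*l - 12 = (l - 3)*(l^2 - 4*l + 4) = (l - 3)*(l - 2)*(l - 2)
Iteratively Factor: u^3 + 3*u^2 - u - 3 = (u - 1)*(u^2 + 4*u + 3) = (u - 1)*(u + 1)*(u + 3)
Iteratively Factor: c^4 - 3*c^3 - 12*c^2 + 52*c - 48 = (c - 3)*(c^3 - 12*c + 16) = (c - 3)*(c - 2)*(c^2 + 2*c - 8) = (c - 3)*(c - 2)^2*(c + 4)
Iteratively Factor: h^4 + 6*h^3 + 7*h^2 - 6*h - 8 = (h + 4)*(h^3 + 2*h^2 - h - 2) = (h - 1)*(h + 4)*(h^2 + 3*h + 2) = (h - 1)*(h + 1)*(h + 4)*(h + 2)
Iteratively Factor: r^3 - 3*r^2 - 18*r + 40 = (r - 2)*(r^2 - r - 20) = (r - 5)*(r - 2)*(r + 4)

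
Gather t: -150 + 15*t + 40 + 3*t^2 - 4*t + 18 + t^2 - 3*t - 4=4*t^2 + 8*t - 96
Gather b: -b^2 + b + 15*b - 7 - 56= -b^2 + 16*b - 63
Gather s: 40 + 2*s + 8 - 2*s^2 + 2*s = -2*s^2 + 4*s + 48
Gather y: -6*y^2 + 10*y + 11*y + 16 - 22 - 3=-6*y^2 + 21*y - 9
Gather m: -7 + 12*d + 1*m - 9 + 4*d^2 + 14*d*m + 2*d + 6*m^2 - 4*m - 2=4*d^2 + 14*d + 6*m^2 + m*(14*d - 3) - 18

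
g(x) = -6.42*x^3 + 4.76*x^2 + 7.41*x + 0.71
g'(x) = -19.26*x^2 + 9.52*x + 7.41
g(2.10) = -22.19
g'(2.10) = -57.53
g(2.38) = -41.24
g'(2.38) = -79.03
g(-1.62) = 28.49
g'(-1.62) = -58.56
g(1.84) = -9.53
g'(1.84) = -40.28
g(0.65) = 5.77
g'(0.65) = 5.46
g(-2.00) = 56.29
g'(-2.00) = -88.67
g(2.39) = -42.04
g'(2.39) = -79.85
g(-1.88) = 46.26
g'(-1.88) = -78.56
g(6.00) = -1170.19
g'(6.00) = -628.83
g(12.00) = -10318.69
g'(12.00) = -2651.79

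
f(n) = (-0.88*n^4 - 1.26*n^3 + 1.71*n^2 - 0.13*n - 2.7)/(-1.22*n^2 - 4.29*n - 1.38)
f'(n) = (2.44*n + 4.29)*(-0.88*n^4 - 1.26*n^3 + 1.71*n^2 - 0.13*n - 2.7)/(-1.22*n^2 - 4.29*n - 1.38)^2 + (-3.52*n^3 - 3.78*n^2 + 3.42*n - 0.13)/(-1.22*n^2 - 4.29*n - 1.38) = (2.1472*n^5 + 12.8628*n^4 + 15.6684*n^3 - 2.2781*n^2 - 11.3076*n - 11.4036)/(1.4884*n^4 + 10.4676*n^3 + 21.7713*n^2 + 11.8404*n + 1.9044)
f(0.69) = 0.53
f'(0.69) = -0.49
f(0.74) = 0.50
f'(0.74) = -0.38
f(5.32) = 14.47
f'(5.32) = 6.28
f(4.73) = 11.00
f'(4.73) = 5.45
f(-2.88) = -21.71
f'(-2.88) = 119.36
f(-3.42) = 53.43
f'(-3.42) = 134.86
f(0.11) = 1.44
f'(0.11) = -3.63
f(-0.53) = -3.69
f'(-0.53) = -24.57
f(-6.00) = 41.34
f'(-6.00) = -8.98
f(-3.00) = -47.41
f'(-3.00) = 380.96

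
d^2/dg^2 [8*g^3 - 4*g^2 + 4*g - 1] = 48*g - 8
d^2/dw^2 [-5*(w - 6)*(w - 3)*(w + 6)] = 30 - 30*w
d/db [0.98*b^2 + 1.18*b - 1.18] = 1.96*b + 1.18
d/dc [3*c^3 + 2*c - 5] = 9*c^2 + 2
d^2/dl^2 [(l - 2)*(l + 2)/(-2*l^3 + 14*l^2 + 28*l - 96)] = (-l^3 - 6*l^2 - 42*l + 22)/(l^6 - 15*l^5 + 3*l^4 + 595*l^3 - 72*l^2 - 8640*l - 13824)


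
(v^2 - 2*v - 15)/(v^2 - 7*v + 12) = (v^2 - 2*v - 15)/(v^2 - 7*v + 12)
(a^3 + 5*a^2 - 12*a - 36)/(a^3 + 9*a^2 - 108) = (a + 2)/(a + 6)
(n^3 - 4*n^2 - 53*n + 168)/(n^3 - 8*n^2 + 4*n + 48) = (n^3 - 4*n^2 - 53*n + 168)/(n^3 - 8*n^2 + 4*n + 48)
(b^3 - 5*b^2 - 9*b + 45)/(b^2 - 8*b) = (b^3 - 5*b^2 - 9*b + 45)/(b*(b - 8))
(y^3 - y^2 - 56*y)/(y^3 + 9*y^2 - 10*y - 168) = y*(y - 8)/(y^2 + 2*y - 24)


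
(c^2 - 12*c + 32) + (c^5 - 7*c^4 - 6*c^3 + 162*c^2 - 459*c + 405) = c^5 - 7*c^4 - 6*c^3 + 163*c^2 - 471*c + 437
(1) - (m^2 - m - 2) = -m^2 + m + 3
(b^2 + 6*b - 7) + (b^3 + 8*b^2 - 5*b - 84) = b^3 + 9*b^2 + b - 91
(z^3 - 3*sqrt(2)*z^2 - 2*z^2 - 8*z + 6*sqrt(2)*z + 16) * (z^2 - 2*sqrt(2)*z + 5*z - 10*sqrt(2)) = z^5 - 5*sqrt(2)*z^4 + 3*z^4 - 15*sqrt(2)*z^3 - 6*z^3 + 12*z^2 + 66*sqrt(2)*z^2 - 40*z + 48*sqrt(2)*z - 160*sqrt(2)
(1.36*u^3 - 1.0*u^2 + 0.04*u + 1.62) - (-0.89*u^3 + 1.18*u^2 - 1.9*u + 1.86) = 2.25*u^3 - 2.18*u^2 + 1.94*u - 0.24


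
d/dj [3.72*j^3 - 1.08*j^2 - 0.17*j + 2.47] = 11.16*j^2 - 2.16*j - 0.17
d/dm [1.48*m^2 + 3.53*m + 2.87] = 2.96*m + 3.53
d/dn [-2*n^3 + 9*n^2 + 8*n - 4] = -6*n^2 + 18*n + 8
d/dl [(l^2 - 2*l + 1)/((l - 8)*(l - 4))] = 2*(-5*l^2 + 31*l - 26)/(l^4 - 24*l^3 + 208*l^2 - 768*l + 1024)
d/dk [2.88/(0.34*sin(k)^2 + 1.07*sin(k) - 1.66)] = -(1.9584*sin(k) + 3.0816)*cos(k)/(0.34*sin(k)^2 + 1.07*sin(k) - 1.66)^2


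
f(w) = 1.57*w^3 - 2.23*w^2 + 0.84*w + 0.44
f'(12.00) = 625.56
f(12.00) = 2402.36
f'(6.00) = 143.64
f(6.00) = 264.32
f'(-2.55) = 42.84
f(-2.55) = -42.24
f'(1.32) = 3.16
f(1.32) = 1.27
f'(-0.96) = 9.46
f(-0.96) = -3.81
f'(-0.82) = 7.66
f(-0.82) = -2.61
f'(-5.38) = 161.16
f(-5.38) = -313.11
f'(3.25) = 36.09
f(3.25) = 33.51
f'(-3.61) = 78.32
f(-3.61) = -105.52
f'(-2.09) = 30.74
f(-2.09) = -25.39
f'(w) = 4.71*w^2 - 4.46*w + 0.84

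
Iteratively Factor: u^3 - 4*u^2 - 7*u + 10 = (u - 5)*(u^2 + u - 2) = (u - 5)*(u - 1)*(u + 2)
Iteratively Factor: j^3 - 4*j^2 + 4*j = (j - 2)*(j^2 - 2*j) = (j - 2)^2*(j)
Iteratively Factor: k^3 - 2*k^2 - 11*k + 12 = (k + 3)*(k^2 - 5*k + 4) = (k - 1)*(k + 3)*(k - 4)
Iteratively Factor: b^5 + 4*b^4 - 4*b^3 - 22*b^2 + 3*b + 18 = (b + 1)*(b^4 + 3*b^3 - 7*b^2 - 15*b + 18) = (b - 1)*(b + 1)*(b^3 + 4*b^2 - 3*b - 18) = (b - 1)*(b + 1)*(b + 3)*(b^2 + b - 6) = (b - 1)*(b + 1)*(b + 3)^2*(b - 2)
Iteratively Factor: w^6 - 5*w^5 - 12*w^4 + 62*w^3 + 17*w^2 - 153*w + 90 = (w + 3)*(w^5 - 8*w^4 + 12*w^3 + 26*w^2 - 61*w + 30) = (w + 2)*(w + 3)*(w^4 - 10*w^3 + 32*w^2 - 38*w + 15) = (w - 1)*(w + 2)*(w + 3)*(w^3 - 9*w^2 + 23*w - 15) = (w - 3)*(w - 1)*(w + 2)*(w + 3)*(w^2 - 6*w + 5) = (w - 5)*(w - 3)*(w - 1)*(w + 2)*(w + 3)*(w - 1)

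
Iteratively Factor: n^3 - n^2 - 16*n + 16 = (n - 4)*(n^2 + 3*n - 4) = (n - 4)*(n + 4)*(n - 1)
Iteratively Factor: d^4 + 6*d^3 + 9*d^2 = (d)*(d^3 + 6*d^2 + 9*d) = d*(d + 3)*(d^2 + 3*d) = d^2*(d + 3)*(d + 3)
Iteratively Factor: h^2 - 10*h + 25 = (h - 5)*(h - 5)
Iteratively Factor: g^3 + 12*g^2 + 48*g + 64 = (g + 4)*(g^2 + 8*g + 16) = (g + 4)^2*(g + 4)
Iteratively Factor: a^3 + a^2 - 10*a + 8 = (a - 1)*(a^2 + 2*a - 8) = (a - 1)*(a + 4)*(a - 2)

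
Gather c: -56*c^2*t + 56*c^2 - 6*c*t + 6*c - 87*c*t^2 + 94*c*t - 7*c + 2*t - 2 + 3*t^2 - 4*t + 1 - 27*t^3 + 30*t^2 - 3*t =c^2*(56 - 56*t) + c*(-87*t^2 + 88*t - 1) - 27*t^3 + 33*t^2 - 5*t - 1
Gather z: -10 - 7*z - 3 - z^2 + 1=-z^2 - 7*z - 12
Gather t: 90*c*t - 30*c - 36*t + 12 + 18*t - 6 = -30*c + t*(90*c - 18) + 6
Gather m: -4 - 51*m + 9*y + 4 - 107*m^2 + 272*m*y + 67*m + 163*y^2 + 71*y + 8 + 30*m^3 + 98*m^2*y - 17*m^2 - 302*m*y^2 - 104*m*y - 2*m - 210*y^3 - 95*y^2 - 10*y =30*m^3 + m^2*(98*y - 124) + m*(-302*y^2 + 168*y + 14) - 210*y^3 + 68*y^2 + 70*y + 8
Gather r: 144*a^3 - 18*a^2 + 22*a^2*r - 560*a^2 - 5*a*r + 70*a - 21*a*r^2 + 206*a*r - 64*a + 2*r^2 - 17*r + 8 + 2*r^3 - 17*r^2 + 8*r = 144*a^3 - 578*a^2 + 6*a + 2*r^3 + r^2*(-21*a - 15) + r*(22*a^2 + 201*a - 9) + 8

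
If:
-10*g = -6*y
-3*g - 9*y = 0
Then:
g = 0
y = 0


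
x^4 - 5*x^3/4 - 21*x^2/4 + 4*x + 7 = (x - 2)^2*(x + 1)*(x + 7/4)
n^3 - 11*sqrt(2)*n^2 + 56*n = n*(n - 7*sqrt(2))*(n - 4*sqrt(2))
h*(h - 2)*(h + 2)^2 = h^4 + 2*h^3 - 4*h^2 - 8*h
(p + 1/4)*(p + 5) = p^2 + 21*p/4 + 5/4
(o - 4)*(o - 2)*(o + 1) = o^3 - 5*o^2 + 2*o + 8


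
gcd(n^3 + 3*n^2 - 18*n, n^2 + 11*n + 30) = n + 6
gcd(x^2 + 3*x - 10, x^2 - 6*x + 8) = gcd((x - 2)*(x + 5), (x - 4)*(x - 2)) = x - 2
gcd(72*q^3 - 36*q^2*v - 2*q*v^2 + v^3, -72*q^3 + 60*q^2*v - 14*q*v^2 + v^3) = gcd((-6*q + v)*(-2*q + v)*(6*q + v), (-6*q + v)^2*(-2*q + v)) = 12*q^2 - 8*q*v + v^2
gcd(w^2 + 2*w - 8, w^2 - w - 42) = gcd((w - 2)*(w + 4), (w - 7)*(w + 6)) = 1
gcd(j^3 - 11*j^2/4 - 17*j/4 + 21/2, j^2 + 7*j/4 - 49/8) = j - 7/4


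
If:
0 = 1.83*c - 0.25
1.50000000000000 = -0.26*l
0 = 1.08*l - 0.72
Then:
No Solution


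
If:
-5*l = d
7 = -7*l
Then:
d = 5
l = -1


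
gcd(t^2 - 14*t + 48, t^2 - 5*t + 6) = 1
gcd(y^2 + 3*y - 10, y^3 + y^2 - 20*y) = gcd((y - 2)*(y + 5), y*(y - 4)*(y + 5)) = y + 5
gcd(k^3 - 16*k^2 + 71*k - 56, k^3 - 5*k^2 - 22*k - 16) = k - 8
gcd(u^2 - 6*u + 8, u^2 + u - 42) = 1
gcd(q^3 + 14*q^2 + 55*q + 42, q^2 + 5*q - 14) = q + 7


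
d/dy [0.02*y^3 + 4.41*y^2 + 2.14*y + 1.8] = 0.06*y^2 + 8.82*y + 2.14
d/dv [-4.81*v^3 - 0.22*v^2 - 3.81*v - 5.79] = -14.43*v^2 - 0.44*v - 3.81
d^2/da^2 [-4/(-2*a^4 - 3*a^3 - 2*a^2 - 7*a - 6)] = 8*(-(12*a^2 + 9*a + 2)*(2*a^4 + 3*a^3 + 2*a^2 + 7*a + 6) + (8*a^3 + 9*a^2 + 4*a + 7)^2)/(2*a^4 + 3*a^3 + 2*a^2 + 7*a + 6)^3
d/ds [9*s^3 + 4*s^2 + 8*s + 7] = 27*s^2 + 8*s + 8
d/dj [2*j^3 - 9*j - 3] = 6*j^2 - 9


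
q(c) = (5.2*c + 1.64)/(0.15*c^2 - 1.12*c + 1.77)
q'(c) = (1.12 - 0.3*c)*(5.2*c + 1.64)/(0.15*c^2 - 1.12*c + 1.77)^2 + 5.2/(0.15*c^2 - 1.12*c + 1.77)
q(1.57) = 25.71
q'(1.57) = 57.39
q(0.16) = 1.55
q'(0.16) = 4.30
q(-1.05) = -1.23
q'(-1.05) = 1.11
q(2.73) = -93.34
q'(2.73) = 134.94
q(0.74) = 5.36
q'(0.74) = 9.79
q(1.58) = 26.29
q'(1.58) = 59.18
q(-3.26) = -2.18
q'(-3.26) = 0.09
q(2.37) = -333.55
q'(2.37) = 3134.39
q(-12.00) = -1.65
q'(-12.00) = -0.07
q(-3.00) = -2.15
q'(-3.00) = 0.13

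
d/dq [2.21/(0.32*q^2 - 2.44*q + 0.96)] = (5.3924 - 1.4144*q)/(0.32*q^2 - 2.44*q + 0.96)^2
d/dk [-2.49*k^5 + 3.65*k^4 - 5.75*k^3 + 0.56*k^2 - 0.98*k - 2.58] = -12.45*k^4 + 14.6*k^3 - 17.25*k^2 + 1.12*k - 0.98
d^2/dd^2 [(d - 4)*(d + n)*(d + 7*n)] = 6*d + 16*n - 8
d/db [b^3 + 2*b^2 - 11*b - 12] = 3*b^2 + 4*b - 11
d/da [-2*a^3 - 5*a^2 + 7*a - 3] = -6*a^2 - 10*a + 7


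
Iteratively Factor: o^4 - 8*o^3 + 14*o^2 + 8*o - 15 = (o - 1)*(o^3 - 7*o^2 + 7*o + 15) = (o - 5)*(o - 1)*(o^2 - 2*o - 3) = (o - 5)*(o - 1)*(o + 1)*(o - 3)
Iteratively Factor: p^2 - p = (p - 1)*(p)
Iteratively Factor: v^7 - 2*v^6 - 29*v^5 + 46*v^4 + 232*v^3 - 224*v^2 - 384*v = (v - 2)*(v^6 - 29*v^4 - 12*v^3 + 208*v^2 + 192*v) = (v - 2)*(v + 1)*(v^5 - v^4 - 28*v^3 + 16*v^2 + 192*v) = (v - 2)*(v + 1)*(v + 4)*(v^4 - 5*v^3 - 8*v^2 + 48*v) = v*(v - 2)*(v + 1)*(v + 4)*(v^3 - 5*v^2 - 8*v + 48) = v*(v - 4)*(v - 2)*(v + 1)*(v + 4)*(v^2 - v - 12) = v*(v - 4)^2*(v - 2)*(v + 1)*(v + 4)*(v + 3)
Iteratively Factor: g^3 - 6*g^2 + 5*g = (g - 1)*(g^2 - 5*g) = (g - 5)*(g - 1)*(g)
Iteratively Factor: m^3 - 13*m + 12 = (m - 3)*(m^2 + 3*m - 4) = (m - 3)*(m - 1)*(m + 4)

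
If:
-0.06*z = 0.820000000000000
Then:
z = -13.67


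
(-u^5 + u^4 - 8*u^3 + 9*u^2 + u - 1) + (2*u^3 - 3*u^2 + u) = -u^5 + u^4 - 6*u^3 + 6*u^2 + 2*u - 1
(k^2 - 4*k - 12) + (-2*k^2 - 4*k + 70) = -k^2 - 8*k + 58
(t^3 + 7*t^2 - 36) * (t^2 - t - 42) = t^5 + 6*t^4 - 49*t^3 - 330*t^2 + 36*t + 1512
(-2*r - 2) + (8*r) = 6*r - 2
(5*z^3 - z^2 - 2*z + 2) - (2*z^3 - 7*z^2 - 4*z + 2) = 3*z^3 + 6*z^2 + 2*z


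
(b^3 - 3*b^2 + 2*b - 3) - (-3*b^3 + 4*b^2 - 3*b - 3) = 4*b^3 - 7*b^2 + 5*b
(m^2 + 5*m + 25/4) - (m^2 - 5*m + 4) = 10*m + 9/4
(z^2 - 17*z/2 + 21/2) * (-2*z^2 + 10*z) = -2*z^4 + 27*z^3 - 106*z^2 + 105*z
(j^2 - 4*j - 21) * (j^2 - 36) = j^4 - 4*j^3 - 57*j^2 + 144*j + 756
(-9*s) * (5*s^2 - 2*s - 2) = -45*s^3 + 18*s^2 + 18*s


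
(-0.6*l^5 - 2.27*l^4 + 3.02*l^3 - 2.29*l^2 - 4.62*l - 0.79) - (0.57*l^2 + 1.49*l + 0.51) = -0.6*l^5 - 2.27*l^4 + 3.02*l^3 - 2.86*l^2 - 6.11*l - 1.3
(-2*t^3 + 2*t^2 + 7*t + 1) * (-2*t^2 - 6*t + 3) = 4*t^5 + 8*t^4 - 32*t^3 - 38*t^2 + 15*t + 3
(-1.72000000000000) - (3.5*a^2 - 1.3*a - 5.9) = -3.5*a^2 + 1.3*a + 4.18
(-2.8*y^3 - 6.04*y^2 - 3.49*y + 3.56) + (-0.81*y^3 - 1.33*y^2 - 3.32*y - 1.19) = -3.61*y^3 - 7.37*y^2 - 6.81*y + 2.37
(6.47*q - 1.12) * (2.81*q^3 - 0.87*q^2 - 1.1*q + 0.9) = 18.1807*q^4 - 8.7761*q^3 - 6.1426*q^2 + 7.055*q - 1.008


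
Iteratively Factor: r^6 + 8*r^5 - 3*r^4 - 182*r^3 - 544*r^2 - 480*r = (r - 5)*(r^5 + 13*r^4 + 62*r^3 + 128*r^2 + 96*r) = (r - 5)*(r + 3)*(r^4 + 10*r^3 + 32*r^2 + 32*r) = (r - 5)*(r + 3)*(r + 4)*(r^3 + 6*r^2 + 8*r) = (r - 5)*(r + 3)*(r + 4)^2*(r^2 + 2*r) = r*(r - 5)*(r + 3)*(r + 4)^2*(r + 2)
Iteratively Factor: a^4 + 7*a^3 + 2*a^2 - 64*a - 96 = (a + 4)*(a^3 + 3*a^2 - 10*a - 24) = (a - 3)*(a + 4)*(a^2 + 6*a + 8) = (a - 3)*(a + 2)*(a + 4)*(a + 4)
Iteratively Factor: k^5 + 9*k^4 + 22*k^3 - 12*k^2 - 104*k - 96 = (k + 2)*(k^4 + 7*k^3 + 8*k^2 - 28*k - 48) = (k + 2)*(k + 3)*(k^3 + 4*k^2 - 4*k - 16) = (k - 2)*(k + 2)*(k + 3)*(k^2 + 6*k + 8) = (k - 2)*(k + 2)^2*(k + 3)*(k + 4)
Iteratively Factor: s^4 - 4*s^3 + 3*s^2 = (s - 1)*(s^3 - 3*s^2) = (s - 3)*(s - 1)*(s^2) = s*(s - 3)*(s - 1)*(s)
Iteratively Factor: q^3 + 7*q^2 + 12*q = (q)*(q^2 + 7*q + 12) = q*(q + 4)*(q + 3)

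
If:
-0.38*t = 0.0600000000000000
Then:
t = -0.16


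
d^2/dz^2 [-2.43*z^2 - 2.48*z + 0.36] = -4.86000000000000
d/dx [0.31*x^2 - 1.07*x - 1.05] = 0.62*x - 1.07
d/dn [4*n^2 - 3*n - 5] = 8*n - 3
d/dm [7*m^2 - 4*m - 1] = 14*m - 4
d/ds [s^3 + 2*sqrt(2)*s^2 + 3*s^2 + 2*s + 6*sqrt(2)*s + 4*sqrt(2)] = 3*s^2 + 4*sqrt(2)*s + 6*s + 2 + 6*sqrt(2)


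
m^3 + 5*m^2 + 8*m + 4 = (m + 1)*(m + 2)^2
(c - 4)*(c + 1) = c^2 - 3*c - 4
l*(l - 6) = l^2 - 6*l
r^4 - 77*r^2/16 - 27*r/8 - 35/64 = (r - 5/2)*(r + 1/4)*(r + 1/2)*(r + 7/4)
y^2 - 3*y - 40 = (y - 8)*(y + 5)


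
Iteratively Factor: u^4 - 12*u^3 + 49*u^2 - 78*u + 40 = (u - 5)*(u^3 - 7*u^2 + 14*u - 8) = (u - 5)*(u - 4)*(u^2 - 3*u + 2) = (u - 5)*(u - 4)*(u - 2)*(u - 1)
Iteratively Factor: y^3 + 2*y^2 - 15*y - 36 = (y + 3)*(y^2 - y - 12) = (y - 4)*(y + 3)*(y + 3)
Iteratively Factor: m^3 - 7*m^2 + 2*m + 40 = (m + 2)*(m^2 - 9*m + 20) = (m - 5)*(m + 2)*(m - 4)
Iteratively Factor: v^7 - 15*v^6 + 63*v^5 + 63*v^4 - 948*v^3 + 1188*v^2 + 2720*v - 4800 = (v - 4)*(v^6 - 11*v^5 + 19*v^4 + 139*v^3 - 392*v^2 - 380*v + 1200) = (v - 4)*(v + 2)*(v^5 - 13*v^4 + 45*v^3 + 49*v^2 - 490*v + 600) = (v - 4)^2*(v + 2)*(v^4 - 9*v^3 + 9*v^2 + 85*v - 150) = (v - 5)*(v - 4)^2*(v + 2)*(v^3 - 4*v^2 - 11*v + 30) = (v - 5)*(v - 4)^2*(v + 2)*(v + 3)*(v^2 - 7*v + 10) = (v - 5)*(v - 4)^2*(v - 2)*(v + 2)*(v + 3)*(v - 5)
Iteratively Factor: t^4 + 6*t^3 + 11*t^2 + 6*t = (t + 1)*(t^3 + 5*t^2 + 6*t) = t*(t + 1)*(t^2 + 5*t + 6) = t*(t + 1)*(t + 2)*(t + 3)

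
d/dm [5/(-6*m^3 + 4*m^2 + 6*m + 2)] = 5*(9*m^2 - 4*m - 3)/(2*(-3*m^3 + 2*m^2 + 3*m + 1)^2)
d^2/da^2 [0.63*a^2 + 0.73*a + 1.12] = 1.26000000000000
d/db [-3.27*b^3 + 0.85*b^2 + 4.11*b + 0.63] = -9.81*b^2 + 1.7*b + 4.11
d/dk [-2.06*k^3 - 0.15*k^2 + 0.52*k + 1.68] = -6.18*k^2 - 0.3*k + 0.52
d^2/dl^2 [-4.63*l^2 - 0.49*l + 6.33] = -9.26000000000000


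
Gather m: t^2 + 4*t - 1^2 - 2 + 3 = t^2 + 4*t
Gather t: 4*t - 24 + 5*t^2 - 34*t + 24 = 5*t^2 - 30*t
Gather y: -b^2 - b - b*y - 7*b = -b^2 - b*y - 8*b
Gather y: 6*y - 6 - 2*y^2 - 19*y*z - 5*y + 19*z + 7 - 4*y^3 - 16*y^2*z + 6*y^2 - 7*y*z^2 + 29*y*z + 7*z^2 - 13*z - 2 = -4*y^3 + y^2*(4 - 16*z) + y*(-7*z^2 + 10*z + 1) + 7*z^2 + 6*z - 1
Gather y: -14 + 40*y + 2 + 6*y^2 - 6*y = 6*y^2 + 34*y - 12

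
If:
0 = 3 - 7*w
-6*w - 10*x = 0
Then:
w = 3/7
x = -9/35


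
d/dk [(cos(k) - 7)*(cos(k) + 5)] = 2*(1 - cos(k))*sin(k)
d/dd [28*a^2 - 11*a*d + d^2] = -11*a + 2*d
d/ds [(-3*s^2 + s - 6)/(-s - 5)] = (3*s^2 + 30*s - 11)/(s^2 + 10*s + 25)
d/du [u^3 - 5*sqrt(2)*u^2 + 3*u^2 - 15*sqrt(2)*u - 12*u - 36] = 3*u^2 - 10*sqrt(2)*u + 6*u - 15*sqrt(2) - 12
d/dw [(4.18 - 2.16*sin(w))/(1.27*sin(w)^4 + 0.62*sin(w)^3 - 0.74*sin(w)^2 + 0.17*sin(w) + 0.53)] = (8.2296*sin(w)^4 - 18.556*sin(w)^3 - 9.3732*sin(w)^2 + 6.1864*sin(w) - 1.8554)*cos(w)/(1.6129*sin(w)^8 + 1.5748*sin(w)^7 - 1.4952*sin(w)^6 - 0.4858*sin(w)^5 + 2.1046*sin(w)^4 + 0.4056*sin(w)^3 - 0.7555*sin(w)^2 + 0.1802*sin(w) + 0.2809)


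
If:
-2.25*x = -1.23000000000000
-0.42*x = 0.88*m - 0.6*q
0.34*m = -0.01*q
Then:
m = -0.01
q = 0.37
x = 0.55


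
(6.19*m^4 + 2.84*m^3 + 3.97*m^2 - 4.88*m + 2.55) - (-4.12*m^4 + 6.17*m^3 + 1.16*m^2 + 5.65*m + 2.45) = 10.31*m^4 - 3.33*m^3 + 2.81*m^2 - 10.53*m + 0.0999999999999996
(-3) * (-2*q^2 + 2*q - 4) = 6*q^2 - 6*q + 12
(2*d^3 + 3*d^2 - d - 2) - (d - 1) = 2*d^3 + 3*d^2 - 2*d - 1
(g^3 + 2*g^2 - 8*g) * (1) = g^3 + 2*g^2 - 8*g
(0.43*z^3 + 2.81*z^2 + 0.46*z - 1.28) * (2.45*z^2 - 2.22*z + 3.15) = 1.0535*z^5 + 5.9299*z^4 - 3.7567*z^3 + 4.6943*z^2 + 4.2906*z - 4.032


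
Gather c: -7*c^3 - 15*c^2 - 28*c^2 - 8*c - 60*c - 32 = -7*c^3 - 43*c^2 - 68*c - 32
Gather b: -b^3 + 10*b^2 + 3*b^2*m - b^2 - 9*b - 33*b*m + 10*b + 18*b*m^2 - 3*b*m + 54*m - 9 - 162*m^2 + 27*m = -b^3 + b^2*(3*m + 9) + b*(18*m^2 - 36*m + 1) - 162*m^2 + 81*m - 9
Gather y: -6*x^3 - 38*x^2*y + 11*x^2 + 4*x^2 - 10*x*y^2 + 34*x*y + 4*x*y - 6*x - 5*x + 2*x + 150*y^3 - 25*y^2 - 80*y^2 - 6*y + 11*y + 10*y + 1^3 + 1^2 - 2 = -6*x^3 + 15*x^2 - 9*x + 150*y^3 + y^2*(-10*x - 105) + y*(-38*x^2 + 38*x + 15)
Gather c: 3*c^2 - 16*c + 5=3*c^2 - 16*c + 5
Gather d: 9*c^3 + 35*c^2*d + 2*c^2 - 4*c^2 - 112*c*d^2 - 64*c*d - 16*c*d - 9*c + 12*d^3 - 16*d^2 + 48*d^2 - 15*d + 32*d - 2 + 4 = 9*c^3 - 2*c^2 - 9*c + 12*d^3 + d^2*(32 - 112*c) + d*(35*c^2 - 80*c + 17) + 2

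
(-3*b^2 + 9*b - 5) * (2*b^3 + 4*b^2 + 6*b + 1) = -6*b^5 + 6*b^4 + 8*b^3 + 31*b^2 - 21*b - 5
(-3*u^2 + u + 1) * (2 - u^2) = 3*u^4 - u^3 - 7*u^2 + 2*u + 2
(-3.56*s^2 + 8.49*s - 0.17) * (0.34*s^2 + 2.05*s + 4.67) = -1.2104*s^4 - 4.4114*s^3 + 0.721499999999999*s^2 + 39.2998*s - 0.7939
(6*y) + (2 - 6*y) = 2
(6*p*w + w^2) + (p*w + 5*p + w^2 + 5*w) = 7*p*w + 5*p + 2*w^2 + 5*w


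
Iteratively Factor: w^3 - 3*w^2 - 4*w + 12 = (w - 2)*(w^2 - w - 6) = (w - 2)*(w + 2)*(w - 3)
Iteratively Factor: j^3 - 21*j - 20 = (j + 1)*(j^2 - j - 20) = (j + 1)*(j + 4)*(j - 5)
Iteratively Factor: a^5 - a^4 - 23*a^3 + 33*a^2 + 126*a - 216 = (a - 2)*(a^4 + a^3 - 21*a^2 - 9*a + 108) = (a - 3)*(a - 2)*(a^3 + 4*a^2 - 9*a - 36) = (a - 3)*(a - 2)*(a + 4)*(a^2 - 9) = (a - 3)*(a - 2)*(a + 3)*(a + 4)*(a - 3)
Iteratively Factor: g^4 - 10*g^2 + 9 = (g + 1)*(g^3 - g^2 - 9*g + 9) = (g + 1)*(g + 3)*(g^2 - 4*g + 3) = (g - 1)*(g + 1)*(g + 3)*(g - 3)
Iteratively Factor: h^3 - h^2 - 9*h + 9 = (h - 3)*(h^2 + 2*h - 3) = (h - 3)*(h + 3)*(h - 1)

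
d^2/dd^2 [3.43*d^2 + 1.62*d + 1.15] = 6.86000000000000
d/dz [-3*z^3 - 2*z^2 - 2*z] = -9*z^2 - 4*z - 2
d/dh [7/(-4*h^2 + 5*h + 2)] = 7*(8*h - 5)/(-4*h^2 + 5*h + 2)^2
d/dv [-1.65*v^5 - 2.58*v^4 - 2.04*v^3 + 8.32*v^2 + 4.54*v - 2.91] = -8.25*v^4 - 10.32*v^3 - 6.12*v^2 + 16.64*v + 4.54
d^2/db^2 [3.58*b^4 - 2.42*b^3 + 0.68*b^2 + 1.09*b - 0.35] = 42.96*b^2 - 14.52*b + 1.36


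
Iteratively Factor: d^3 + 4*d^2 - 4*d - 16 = (d - 2)*(d^2 + 6*d + 8) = (d - 2)*(d + 4)*(d + 2)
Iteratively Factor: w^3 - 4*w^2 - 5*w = (w - 5)*(w^2 + w) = (w - 5)*(w + 1)*(w)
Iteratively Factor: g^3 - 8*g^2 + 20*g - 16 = (g - 2)*(g^2 - 6*g + 8) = (g - 4)*(g - 2)*(g - 2)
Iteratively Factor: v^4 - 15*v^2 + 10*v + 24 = (v - 3)*(v^3 + 3*v^2 - 6*v - 8) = (v - 3)*(v + 1)*(v^2 + 2*v - 8) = (v - 3)*(v - 2)*(v + 1)*(v + 4)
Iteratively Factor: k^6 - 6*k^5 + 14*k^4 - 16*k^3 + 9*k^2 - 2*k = (k - 1)*(k^5 - 5*k^4 + 9*k^3 - 7*k^2 + 2*k) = (k - 1)^2*(k^4 - 4*k^3 + 5*k^2 - 2*k) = (k - 1)^3*(k^3 - 3*k^2 + 2*k) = (k - 1)^4*(k^2 - 2*k) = (k - 2)*(k - 1)^4*(k)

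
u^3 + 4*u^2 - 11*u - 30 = (u - 3)*(u + 2)*(u + 5)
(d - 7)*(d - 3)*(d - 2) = d^3 - 12*d^2 + 41*d - 42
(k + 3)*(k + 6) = k^2 + 9*k + 18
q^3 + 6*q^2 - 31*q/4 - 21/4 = (q - 3/2)*(q + 1/2)*(q + 7)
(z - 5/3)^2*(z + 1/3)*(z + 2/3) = z^4 - 7*z^3/3 - z^2/3 + 55*z/27 + 50/81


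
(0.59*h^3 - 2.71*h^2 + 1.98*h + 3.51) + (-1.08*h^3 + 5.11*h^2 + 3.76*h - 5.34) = -0.49*h^3 + 2.4*h^2 + 5.74*h - 1.83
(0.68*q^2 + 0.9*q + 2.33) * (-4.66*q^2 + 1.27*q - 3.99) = -3.1688*q^4 - 3.3304*q^3 - 12.428*q^2 - 0.6319*q - 9.2967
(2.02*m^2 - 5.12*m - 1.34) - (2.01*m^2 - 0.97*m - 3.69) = 0.0100000000000002*m^2 - 4.15*m + 2.35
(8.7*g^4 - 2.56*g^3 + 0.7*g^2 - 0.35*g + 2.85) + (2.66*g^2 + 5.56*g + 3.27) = 8.7*g^4 - 2.56*g^3 + 3.36*g^2 + 5.21*g + 6.12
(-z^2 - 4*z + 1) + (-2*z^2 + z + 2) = -3*z^2 - 3*z + 3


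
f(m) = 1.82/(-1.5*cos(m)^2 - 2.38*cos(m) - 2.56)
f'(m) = 1.82*(-3.0*sin(m)*cos(m) - 2.38*sin(m))/(-1.5*cos(m)^2 - 2.38*cos(m) - 2.56)^2 = -(5.46*cos(m) + 4.3316)*sin(m)/(1.5*cos(m)^2 + 2.38*cos(m) + 2.56)^2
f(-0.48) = -0.31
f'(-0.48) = 0.12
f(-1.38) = -0.59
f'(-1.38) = 0.56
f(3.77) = -1.13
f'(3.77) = -0.02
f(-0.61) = -0.33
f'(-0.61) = 0.17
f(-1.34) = -0.57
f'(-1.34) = 0.54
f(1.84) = -0.90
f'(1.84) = -0.67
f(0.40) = -0.30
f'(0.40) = -0.10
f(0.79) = -0.37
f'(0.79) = -0.23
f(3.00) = -1.09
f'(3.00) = 0.05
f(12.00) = -0.32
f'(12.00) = 0.15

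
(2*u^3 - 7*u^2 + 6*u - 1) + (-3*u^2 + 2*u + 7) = 2*u^3 - 10*u^2 + 8*u + 6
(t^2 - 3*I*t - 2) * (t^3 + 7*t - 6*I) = t^5 - 3*I*t^4 + 5*t^3 - 27*I*t^2 - 32*t + 12*I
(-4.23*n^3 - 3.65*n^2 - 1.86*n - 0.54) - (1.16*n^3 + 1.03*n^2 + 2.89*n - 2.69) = -5.39*n^3 - 4.68*n^2 - 4.75*n + 2.15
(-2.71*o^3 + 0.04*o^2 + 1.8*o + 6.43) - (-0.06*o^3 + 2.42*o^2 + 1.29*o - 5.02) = -2.65*o^3 - 2.38*o^2 + 0.51*o + 11.45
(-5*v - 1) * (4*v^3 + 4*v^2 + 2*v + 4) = -20*v^4 - 24*v^3 - 14*v^2 - 22*v - 4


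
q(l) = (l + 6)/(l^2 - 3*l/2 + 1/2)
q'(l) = (3/2 - 2*l)*(l + 6)/(l^2 - 3*l/2 + 1/2)^2 + 1/(l^2 - 3*l/2 + 1/2)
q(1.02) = 675.00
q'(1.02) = -34951.92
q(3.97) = 0.97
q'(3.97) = -0.51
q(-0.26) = 5.99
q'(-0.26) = 13.69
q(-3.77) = 0.11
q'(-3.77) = 0.10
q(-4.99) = 0.03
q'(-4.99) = 0.04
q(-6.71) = -0.01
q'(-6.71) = 0.01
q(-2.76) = 0.26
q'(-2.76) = 0.23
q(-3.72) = 0.11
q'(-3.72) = 0.10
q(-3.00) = 0.21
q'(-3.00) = 0.19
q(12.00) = 0.14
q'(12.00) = -0.02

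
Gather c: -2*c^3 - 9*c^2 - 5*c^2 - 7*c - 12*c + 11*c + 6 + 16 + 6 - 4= -2*c^3 - 14*c^2 - 8*c + 24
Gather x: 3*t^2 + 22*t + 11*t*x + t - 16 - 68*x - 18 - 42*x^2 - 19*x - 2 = 3*t^2 + 23*t - 42*x^2 + x*(11*t - 87) - 36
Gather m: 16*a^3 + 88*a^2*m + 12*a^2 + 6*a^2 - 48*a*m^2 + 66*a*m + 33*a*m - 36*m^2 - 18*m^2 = 16*a^3 + 18*a^2 + m^2*(-48*a - 54) + m*(88*a^2 + 99*a)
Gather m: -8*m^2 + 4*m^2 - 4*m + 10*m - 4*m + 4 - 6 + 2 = -4*m^2 + 2*m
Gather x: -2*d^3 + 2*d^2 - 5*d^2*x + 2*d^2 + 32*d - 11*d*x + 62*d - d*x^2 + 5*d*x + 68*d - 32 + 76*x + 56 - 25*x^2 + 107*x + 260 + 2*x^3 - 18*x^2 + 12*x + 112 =-2*d^3 + 4*d^2 + 162*d + 2*x^3 + x^2*(-d - 43) + x*(-5*d^2 - 6*d + 195) + 396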